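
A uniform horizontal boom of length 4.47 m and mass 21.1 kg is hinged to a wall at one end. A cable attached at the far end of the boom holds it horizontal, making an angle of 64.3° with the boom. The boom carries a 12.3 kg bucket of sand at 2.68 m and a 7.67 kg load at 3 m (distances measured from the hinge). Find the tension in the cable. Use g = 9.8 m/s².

Choose the hinge as the axis so the unknown hinge reaction has zero arm there.
Beam weight: 21.1 × 9.8 = 206.8 N down at 2.235 m → arm 2.235 m, τ = 206.8 × 2.235 = 462.2 N·m clockwise.
Bucket of sand: 12.3 × 9.8 = 120.5 N down at 2.68 m → arm 2.68 m, τ = 120.5 × 2.68 = 322.9 N·m clockwise.
Load: 7.67 × 9.8 = 75.17 N down at 3 m → arm 3 m, τ = 75.17 × 3 = 225.5 N·m clockwise.
Total clockwise load moment = 1011 N·m.
The cable tension T acts at 4.47 m; only its component perpendicular to the boom, T sinθ, produces torque. sin 64.3° = 0.9011.
Στ = 0 ⇒ T × 4.47 × 0.9011 = 1011 ⇒ T = 1011 / 4.028 = 251 N.

T ≈ 251 N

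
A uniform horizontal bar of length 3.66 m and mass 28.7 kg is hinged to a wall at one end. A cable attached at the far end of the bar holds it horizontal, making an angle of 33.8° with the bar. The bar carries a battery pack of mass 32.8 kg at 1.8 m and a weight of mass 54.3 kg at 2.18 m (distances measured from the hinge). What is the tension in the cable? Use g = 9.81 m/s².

T ≈ 1110 N

Take moments about the hinge.
Beam weight: 28.7 × 9.81 = 281.5 N down at 1.83 m → arm 1.83 m, τ = 281.5 × 1.83 = 515.1 N·m clockwise.
Battery pack: 32.8 × 9.81 = 321.8 N down at 1.8 m → arm 1.8 m, τ = 321.8 × 1.8 = 579.2 N·m clockwise.
Weight: 54.3 × 9.81 = 532.7 N down at 2.18 m → arm 2.18 m, τ = 532.7 × 2.18 = 1161 N·m clockwise.
Total clockwise load moment = 2255 N·m.
The cable tension T acts at 3.66 m; only its component perpendicular to the bar, T sinθ, produces torque. sin 33.8° = 0.5563.
Setting net torque to zero: T × 3.66 × 0.5563 = 2255 → T = 2255 / 2.036 = 1110 N.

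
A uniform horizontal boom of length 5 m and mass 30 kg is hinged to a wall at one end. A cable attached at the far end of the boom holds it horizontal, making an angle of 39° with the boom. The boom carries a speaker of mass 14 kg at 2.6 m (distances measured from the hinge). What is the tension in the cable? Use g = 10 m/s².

T ≈ 354 N

About the hinge:
Beam weight: 30 × 10 = 300 N down at 2.5 m → arm 2.5 m, τ = 300 × 2.5 = 750 N·m clockwise.
Speaker: 14 × 10 = 140 N down at 2.6 m → arm 2.6 m, τ = 140 × 2.6 = 364 N·m clockwise.
Total clockwise load moment = 1114 N·m.
The cable tension T acts at 5 m; only its component perpendicular to the boom, T sinθ, produces torque. sin 39° = 0.6293.
Setting net torque to zero: T × 5 × 0.6293 = 1114 → T = 1114 / 3.146 = 354 N.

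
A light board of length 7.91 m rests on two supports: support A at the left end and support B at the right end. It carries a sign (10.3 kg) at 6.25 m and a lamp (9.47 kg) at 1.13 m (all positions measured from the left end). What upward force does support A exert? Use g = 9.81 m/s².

R_A ≈ 101 N

Taking torques about support B:
Sign: 10.3 × 9.81 = 101 N down at 6.25 m → arm 1.66 m, τ = 101 × 1.66 = 167.7 N·m counterclockwise.
Lamp: 9.47 × 9.81 = 92.9 N down at 1.13 m → arm 6.78 m, τ = 92.9 × 6.78 = 629.9 N·m counterclockwise.
Net load moment about support B = 797.6 N·m counterclockwise.
Reaction R at support A is upward at 0 m, arm 7.91 m → moment R × 7.91 clockwise.
For rotational equilibrium, R × 7.91 = 797.6, so R = 101 N.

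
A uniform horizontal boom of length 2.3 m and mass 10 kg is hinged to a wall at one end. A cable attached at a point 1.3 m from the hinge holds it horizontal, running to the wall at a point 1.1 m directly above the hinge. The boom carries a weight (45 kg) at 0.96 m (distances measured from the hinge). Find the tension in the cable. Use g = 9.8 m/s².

T ≈ 638 N

Sum moments about the hinge (the unknown hinge reaction has zero arm there).
Beam weight: 10 × 9.8 = 98 N down at 1.15 m → arm 1.15 m, τ = 98 × 1.15 = 112.7 N·m clockwise.
Weight: 45 × 9.8 = 441 N down at 0.96 m → arm 0.96 m, τ = 441 × 0.96 = 423.4 N·m clockwise.
Total clockwise load moment = 536.1 N·m.
The cable tension T acts at 1.3 m; only its component perpendicular to the boom, T sinθ, produces torque. sinθ = h/√(h²+d²) = 1.1/√(1.1²+1.3²) = 0.6459.
Στ = 0 ⇒ T × 1.3 × 0.6459 = 536.1 ⇒ T = 536.1 / 0.8397 = 638 N.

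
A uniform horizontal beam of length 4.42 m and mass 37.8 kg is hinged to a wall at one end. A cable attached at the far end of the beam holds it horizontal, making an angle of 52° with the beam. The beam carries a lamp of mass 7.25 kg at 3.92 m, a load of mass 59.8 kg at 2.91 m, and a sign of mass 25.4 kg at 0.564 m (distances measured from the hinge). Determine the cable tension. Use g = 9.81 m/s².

Take moments about the hinge.
Beam weight: 37.8 × 9.81 = 370.8 N down at 2.21 m → arm 2.21 m, τ = 370.8 × 2.21 = 819.5 N·m clockwise.
Lamp: 7.25 × 9.81 = 71.12 N down at 3.92 m → arm 3.92 m, τ = 71.12 × 3.92 = 278.8 N·m clockwise.
Load: 59.8 × 9.81 = 586.6 N down at 2.91 m → arm 2.91 m, τ = 586.6 × 2.91 = 1707 N·m clockwise.
Sign: 25.4 × 9.81 = 249.2 N down at 0.564 m → arm 0.564 m, τ = 249.2 × 0.564 = 140.5 N·m clockwise.
Total clockwise load moment = 2946 N·m.
The cable tension T acts at 4.42 m; only its component perpendicular to the beam, T sinθ, produces torque. sin 52° = 0.788.
For rotational equilibrium, T × 4.42 × 0.788 = 2946, so T = 2946 / 3.483 = 846 N.

T ≈ 846 N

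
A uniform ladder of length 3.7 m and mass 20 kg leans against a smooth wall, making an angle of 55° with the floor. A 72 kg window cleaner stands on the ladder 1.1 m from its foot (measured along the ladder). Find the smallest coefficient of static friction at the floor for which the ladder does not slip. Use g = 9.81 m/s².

Take moments about the foot of the ladder.
Ladder weight 20×9.81 = 196.2 N acts at 1.85 m along the ladder; its horizontal arm is 1.85·cos55° = 1.061 m → τ = 208.2 N·m clockwise.
Window cleaner: 72×9.81 = 706.3 N at 1.1 m → arm 0.6309 m → τ = 445.6 N·m clockwise.
Wall normal N acts horizontally at the top; its moment arm is the height L sinθ = 3.7·sin55° = 3.031 m, counterclockwise.
Setting net torque to zero: N × 3.031 = 653.8 → N = 215.7 N.
ΣFx = 0 ⇒ f = N_wall = 215.7 N. ΣFy = 0 ⇒ N_floor = 902.5 N.
μ_min = f / N_floor = 215.7 / 902.5 = 0.239.

μ_min ≈ 0.239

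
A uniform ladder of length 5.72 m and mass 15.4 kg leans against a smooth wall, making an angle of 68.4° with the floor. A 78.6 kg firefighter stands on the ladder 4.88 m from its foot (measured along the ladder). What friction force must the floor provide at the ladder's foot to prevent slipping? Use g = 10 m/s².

Choose the foot of the ladder as the axis so the floor normal and friction both act there and drop out.
Ladder weight 15.4×10 = 154 N acts at 2.86 m along the ladder; its horizontal arm is 2.86·cos68.4° = 1.053 m → τ = 162.2 N·m clockwise.
Firefighter: 78.6×10 = 786 N at 4.88 m → arm 1.796 m → τ = 1412 N·m clockwise.
Wall normal N acts horizontally at the top; its moment arm is the height L sinθ = 5.72·sin68.4° = 5.318 m, counterclockwise.
For rotational equilibrium, N × 5.318 = 1574, so N = 296 N.
ΣFx = 0: friction at the foot balances the wall's push, so f = N_wall = 296 N.

f ≈ 296 N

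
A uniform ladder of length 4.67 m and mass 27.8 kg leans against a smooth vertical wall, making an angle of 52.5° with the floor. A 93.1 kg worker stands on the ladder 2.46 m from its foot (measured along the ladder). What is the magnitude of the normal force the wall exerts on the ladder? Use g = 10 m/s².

Sum moments about the foot of the ladder (the floor normal and friction both act there and drop out).
Ladder weight 27.8×10 = 278 N acts at 2.335 m along the ladder; its horizontal arm is 2.335·cos52.5° = 1.421 m → τ = 395 N·m clockwise.
Worker: 93.1×10 = 931 N at 2.46 m → arm 1.498 m → τ = 1395 N·m clockwise.
Wall normal N acts horizontally at the top; its moment arm is the height L sinθ = 4.67·sin52.5° = 3.705 m, counterclockwise.
Setting net torque to zero: N × 3.705 = 1790 → N = 483 N.

N_wall ≈ 483 N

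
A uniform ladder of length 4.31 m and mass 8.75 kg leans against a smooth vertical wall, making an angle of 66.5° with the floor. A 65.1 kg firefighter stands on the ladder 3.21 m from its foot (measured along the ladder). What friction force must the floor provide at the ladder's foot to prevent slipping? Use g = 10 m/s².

f ≈ 230 N

Taking torques about the foot of the ladder:
Ladder weight 8.75×10 = 87.5 N acts at 2.155 m along the ladder; its horizontal arm is 2.155·cos66.5° = 0.8593 m → τ = 75.19 N·m clockwise.
Firefighter: 65.1×10 = 651 N at 3.21 m → arm 1.28 m → τ = 833.3 N·m clockwise.
Wall normal N acts horizontally at the top; its moment arm is the height L sinθ = 4.31·sin66.5° = 3.953 m, counterclockwise.
Setting net torque to zero: N × 3.953 = 908.5 → N = 230 N.
ΣFx = 0: friction at the foot balances the wall's push, so f = N_wall = 230 N.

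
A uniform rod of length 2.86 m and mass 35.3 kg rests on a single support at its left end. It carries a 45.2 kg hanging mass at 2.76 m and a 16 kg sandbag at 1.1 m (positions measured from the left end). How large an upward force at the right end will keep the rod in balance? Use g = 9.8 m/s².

Choose the left end as the axis so the unknown pivot reaction has zero arm there.
Beam weight: 35.3 × 9.8 = 345.9 N down at 1.43 m → arm 1.43 m, τ = 345.9 × 1.43 = 494.6 N·m clockwise.
Hanging mass: 45.2 × 9.8 = 443 N down at 2.76 m → arm 2.76 m, τ = 443 × 2.76 = 1223 N·m clockwise.
Sandbag: 16 × 9.8 = 156.8 N down at 1.1 m → arm 1.1 m, τ = 156.8 × 1.1 = 172.5 N·m clockwise.
Net moment of the loads = 1890 N·m clockwise.
The upward force F acts at the right end, arm 2.86 m, giving F × 2.86 counterclockwise.
Balancing moments: F × 2.86 = 1890, giving F = 1890 / 2.86 = 661 N.

F ≈ 661 N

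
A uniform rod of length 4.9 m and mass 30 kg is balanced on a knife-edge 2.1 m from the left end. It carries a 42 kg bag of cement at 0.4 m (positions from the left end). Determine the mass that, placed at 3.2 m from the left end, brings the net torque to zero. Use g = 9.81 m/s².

Taking torques about the knife-edge (at 2.1 m from the left end):
Beam weight: 30 × 9.81 = 294.3 N down at 2.45 m → arm 0.35 m, τ = 294.3 × 0.35 = 103 N·m clockwise.
Bag of cement: 42 × 9.81 = 412 N down at 0.4 m → arm 1.7 m, τ = 412 × 1.7 = 700.4 N·m counterclockwise.
Net moment of known loads = 597.4 N·m counterclockwise.
An unknown mass m at 3.2 m has arm 1.1 m; its moment is m·g·1.1 clockwise.
Στ = 0 ⇒ m × 9.81 × 1.1 = 597.4 ⇒ m = 597.4 / (9.81 × 1.1) = 55.4 kg.

m ≈ 55.4 kg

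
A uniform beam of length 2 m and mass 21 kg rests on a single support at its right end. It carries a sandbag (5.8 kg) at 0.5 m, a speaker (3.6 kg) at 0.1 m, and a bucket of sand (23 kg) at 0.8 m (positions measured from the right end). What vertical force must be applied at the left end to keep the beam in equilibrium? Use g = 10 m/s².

F ≈ 213 N

Take moments about the right end.
Beam weight: 21 × 10 = 210 N down at 1 m → arm 1 m, τ = 210 × 1 = 210 N·m counterclockwise.
Sandbag: 5.8 × 10 = 58 N down at 0.5 m → arm 0.5 m, τ = 58 × 0.5 = 29 N·m counterclockwise.
Speaker: 3.6 × 10 = 36 N down at 0.1 m → arm 0.1 m, τ = 36 × 0.1 = 3.6 N·m counterclockwise.
Bucket of sand: 23 × 10 = 230 N down at 0.8 m → arm 0.8 m, τ = 230 × 0.8 = 184 N·m counterclockwise.
Net moment of the loads = 426.6 N·m counterclockwise.
The upward force F acts at the left end, arm 2 m, giving F × 2 clockwise.
Στ = 0 ⇒ F × 2 = 426.6 ⇒ F = 426.6 / 2 = 213 N.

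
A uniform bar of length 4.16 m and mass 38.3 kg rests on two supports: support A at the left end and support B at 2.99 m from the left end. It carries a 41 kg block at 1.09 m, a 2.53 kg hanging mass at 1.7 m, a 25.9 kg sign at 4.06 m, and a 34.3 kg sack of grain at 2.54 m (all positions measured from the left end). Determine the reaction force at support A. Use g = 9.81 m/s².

R_A ≈ 340 N

Taking torques about support B:
Beam weight: 38.3 × 9.81 = 375.7 N down at 2.08 m → arm 0.91 m, τ = 375.7 × 0.91 = 341.9 N·m counterclockwise.
Block: 41 × 9.81 = 402.2 N down at 1.09 m → arm 1.9 m, τ = 402.2 × 1.9 = 764.2 N·m counterclockwise.
Hanging mass: 2.53 × 9.81 = 24.82 N down at 1.7 m → arm 1.29 m, τ = 24.82 × 1.29 = 32.02 N·m counterclockwise.
Sign: 25.9 × 9.81 = 254.1 N down at 4.06 m → arm 1.07 m, τ = 254.1 × 1.07 = 271.9 N·m clockwise.
Sack of grain: 34.3 × 9.81 = 336.5 N down at 2.54 m → arm 0.45 m, τ = 336.5 × 0.45 = 151.4 N·m counterclockwise.
Net load moment about support B = 1018 N·m counterclockwise.
Reaction R at support A is upward at 0 m, arm 2.99 m → moment R × 2.99 clockwise.
Balancing moments: R × 2.99 = 1018, giving R = 340 N.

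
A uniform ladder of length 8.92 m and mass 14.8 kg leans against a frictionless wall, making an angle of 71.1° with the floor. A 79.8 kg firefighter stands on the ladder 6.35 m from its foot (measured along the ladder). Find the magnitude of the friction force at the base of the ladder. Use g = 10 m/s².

Sum moments about the foot of the ladder (the floor normal and friction both act there and drop out).
Ladder weight 14.8×10 = 148 N acts at 4.46 m along the ladder; its horizontal arm is 4.46·cos71.1° = 1.445 m → τ = 213.9 N·m clockwise.
Firefighter: 79.8×10 = 798 N at 6.35 m → arm 2.057 m → τ = 1641 N·m clockwise.
Wall normal N acts horizontally at the top; its moment arm is the height L sinθ = 8.92·sin71.1° = 8.439 m, counterclockwise.
Στ = 0 ⇒ N × 8.439 = 1855 ⇒ N = 220 N.
ΣFx = 0: friction at the foot balances the wall's push, so f = N_wall = 220 N.

f ≈ 220 N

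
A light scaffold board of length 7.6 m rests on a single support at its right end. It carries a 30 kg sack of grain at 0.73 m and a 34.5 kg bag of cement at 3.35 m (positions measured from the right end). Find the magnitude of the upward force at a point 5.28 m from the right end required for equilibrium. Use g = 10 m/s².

F ≈ 260 N

Taking torques about the right end:
Sack of grain: 30 × 10 = 300 N down at 0.73 m → arm 0.73 m, τ = 300 × 0.73 = 219 N·m counterclockwise.
Bag of cement: 34.5 × 10 = 345 N down at 3.35 m → arm 3.35 m, τ = 345 × 3.35 = 1156 N·m counterclockwise.
Net moment of the loads = 1375 N·m counterclockwise.
The upward force F acts at a point 5.28 m from the right end, arm 5.28 m, giving F × 5.28 clockwise.
Στ = 0 ⇒ F × 5.28 = 1375 ⇒ F = 1375 / 5.28 = 260 N.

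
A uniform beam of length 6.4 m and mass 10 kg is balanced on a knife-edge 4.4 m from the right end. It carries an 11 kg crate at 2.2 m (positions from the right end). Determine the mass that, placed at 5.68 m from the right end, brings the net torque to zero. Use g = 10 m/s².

m ≈ 28.3 kg

Choose the knife-edge (at 4.4 m from the right end) as the axis so the support reaction has zero arm there.
Beam weight: 10 × 10 = 100 N down at 3.2 m → arm 1.2 m, τ = 100 × 1.2 = 120 N·m clockwise.
Crate: 11 × 10 = 110 N down at 2.2 m → arm 2.2 m, τ = 110 × 2.2 = 242 N·m clockwise.
Net moment of known loads = 362 N·m clockwise.
An unknown mass m at 5.68 m has arm 1.28 m; its moment is m·g·1.28 counterclockwise.
For rotational equilibrium, m × 10 × 1.28 = 362, so m = 362 / (10 × 1.28) = 28.3 kg.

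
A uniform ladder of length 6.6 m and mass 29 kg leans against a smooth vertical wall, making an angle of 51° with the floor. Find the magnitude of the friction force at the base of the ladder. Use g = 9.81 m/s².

Sum moments about the foot of the ladder (the floor normal and friction both act there and drop out).
Ladder weight 29×9.81 = 284.5 N acts at 3.3 m along the ladder; its horizontal arm is 3.3·cos51° = 2.077 m → τ = 590.9 N·m clockwise.
Wall normal N acts horizontally at the top; its moment arm is the height L sinθ = 6.6·sin51° = 5.129 m, counterclockwise.
Balancing moments: N × 5.129 = 590.9, giving N = 115 N.
ΣFx = 0: friction at the foot balances the wall's push, so f = N_wall = 115 N.

f ≈ 115 N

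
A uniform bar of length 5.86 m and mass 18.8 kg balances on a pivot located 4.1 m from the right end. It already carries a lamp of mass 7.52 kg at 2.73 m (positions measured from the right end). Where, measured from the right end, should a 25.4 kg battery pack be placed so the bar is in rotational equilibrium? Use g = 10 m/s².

Choose the pivot (at 4.1 m from the right end) as the axis so the support reaction has zero arm there.
Beam weight: 18.8 × 10 = 188 N down at 2.93 m → arm 1.17 m, τ = 188 × 1.17 = 220 N·m clockwise.
Lamp: 7.52 × 10 = 75.2 N down at 2.73 m → arm 1.37 m, τ = 75.2 × 1.37 = 103 N·m clockwise.
Net moment of existing loads = 323 N·m clockwise.
The battery pack weighs 25.4 × 10 = 254 N and must supply an equal counterclockwise moment, so its lever arm about the pivot is 323 / 254 = 1.27 m.
That puts it at 4.1 + 1.27 = 5.37 m from the right end.

x ≈ 5.37 m from the right end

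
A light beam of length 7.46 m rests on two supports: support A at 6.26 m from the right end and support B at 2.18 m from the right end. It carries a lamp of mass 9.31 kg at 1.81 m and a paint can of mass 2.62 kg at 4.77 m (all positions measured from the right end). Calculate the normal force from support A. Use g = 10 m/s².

About support B:
Lamp: 9.31 × 10 = 93.1 N down at 1.81 m → arm 0.37 m, τ = 93.1 × 0.37 = 34.45 N·m clockwise.
Paint can: 2.62 × 10 = 26.2 N down at 4.77 m → arm 2.59 m, τ = 26.2 × 2.59 = 67.86 N·m counterclockwise.
Net load moment about support B = 33.41 N·m counterclockwise.
Reaction R at support A is upward at 6.26 m, arm 4.08 m → moment R × 4.08 clockwise.
Balancing moments: R × 4.08 = 33.41, giving R = 8.19 N.

R_A ≈ 8.19 N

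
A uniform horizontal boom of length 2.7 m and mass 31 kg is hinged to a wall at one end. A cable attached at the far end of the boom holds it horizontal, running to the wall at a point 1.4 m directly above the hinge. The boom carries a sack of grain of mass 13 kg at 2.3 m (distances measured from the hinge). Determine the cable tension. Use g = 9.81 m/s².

T ≈ 566 N

Sum moments about the hinge (the unknown hinge reaction has zero arm there).
Beam weight: 31 × 9.81 = 304.1 N down at 1.35 m → arm 1.35 m, τ = 304.1 × 1.35 = 410.5 N·m clockwise.
Sack of grain: 13 × 9.81 = 127.5 N down at 2.3 m → arm 2.3 m, τ = 127.5 × 2.3 = 293.2 N·m clockwise.
Total clockwise load moment = 703.7 N·m.
The cable tension T acts at 2.7 m; only its component perpendicular to the boom, T sinθ, produces torque. sinθ = h/√(h²+d²) = 1.4/√(1.4²+2.7²) = 0.4603.
For rotational equilibrium, T × 2.7 × 0.4603 = 703.7, so T = 703.7 / 1.243 = 566 N.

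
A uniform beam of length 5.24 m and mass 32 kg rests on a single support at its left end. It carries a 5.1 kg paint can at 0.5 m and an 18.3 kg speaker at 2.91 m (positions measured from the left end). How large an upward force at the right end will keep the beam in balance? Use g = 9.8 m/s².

F ≈ 261 N

Taking torques about the left end:
Beam weight: 32 × 9.8 = 313.6 N down at 2.62 m → arm 2.62 m, τ = 313.6 × 2.62 = 821.6 N·m clockwise.
Paint can: 5.1 × 9.8 = 49.98 N down at 0.5 m → arm 0.5 m, τ = 49.98 × 0.5 = 24.99 N·m clockwise.
Speaker: 18.3 × 9.8 = 179.3 N down at 2.91 m → arm 2.91 m, τ = 179.3 × 2.91 = 521.8 N·m clockwise.
Net moment of the loads = 1368 N·m clockwise.
The upward force F acts at the right end, arm 5.24 m, giving F × 5.24 counterclockwise.
Balancing moments: F × 5.24 = 1368, giving F = 1368 / 5.24 = 261 N.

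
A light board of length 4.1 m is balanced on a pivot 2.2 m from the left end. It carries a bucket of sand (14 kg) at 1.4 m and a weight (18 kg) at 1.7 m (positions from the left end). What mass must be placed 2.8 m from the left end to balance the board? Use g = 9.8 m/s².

Sum moments about the pivot (at 2.2 m from the left end) (the support reaction has zero arm there).
Bucket of sand: 14 × 9.8 = 137.2 N down at 1.4 m → arm 0.8 m, τ = 137.2 × 0.8 = 109.8 N·m counterclockwise.
Weight: 18 × 9.8 = 176.4 N down at 1.7 m → arm 0.5 m, τ = 176.4 × 0.5 = 88.2 N·m counterclockwise.
Net moment of known loads = 198 N·m counterclockwise.
An unknown mass m at 2.8 m has arm 0.6 m; its moment is m·g·0.6 clockwise.
For rotational equilibrium, m × 9.8 × 0.6 = 198, so m = 198 / (9.8 × 0.6) = 33.7 kg.

m ≈ 33.7 kg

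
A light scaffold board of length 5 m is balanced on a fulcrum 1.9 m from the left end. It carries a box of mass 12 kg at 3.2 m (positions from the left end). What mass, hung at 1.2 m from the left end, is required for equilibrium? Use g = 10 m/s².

m ≈ 22.3 kg

Taking torques about the fulcrum (at 1.9 m from the left end):
Box: 12 × 10 = 120 N down at 3.2 m → arm 1.3 m, τ = 120 × 1.3 = 156 N·m clockwise.
Net moment of known loads = 156 N·m clockwise.
An unknown mass m at 1.2 m has arm 0.7 m; its moment is m·g·0.7 counterclockwise.
Στ = 0 ⇒ m × 10 × 0.7 = 156 ⇒ m = 156 / (10 × 0.7) = 22.3 kg.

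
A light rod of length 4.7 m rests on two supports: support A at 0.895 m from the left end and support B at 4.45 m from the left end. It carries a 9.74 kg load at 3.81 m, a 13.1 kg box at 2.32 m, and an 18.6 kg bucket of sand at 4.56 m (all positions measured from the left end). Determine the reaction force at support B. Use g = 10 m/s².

R_B ≈ 324 N

About support A:
Load: 9.74 × 10 = 97.4 N down at 3.81 m → arm 2.915 m, τ = 97.4 × 2.915 = 283.9 N·m clockwise.
Box: 13.1 × 10 = 131 N down at 2.32 m → arm 1.425 m, τ = 131 × 1.425 = 186.7 N·m clockwise.
Bucket of sand: 18.6 × 10 = 186 N down at 4.56 m → arm 3.665 m, τ = 186 × 3.665 = 681.7 N·m clockwise.
Net load moment about support A = 1152 N·m clockwise.
Reaction R at support B is upward at 4.45 m, arm 3.555 m → moment R × 3.555 counterclockwise.
Setting net torque to zero: R × 3.555 = 1152 → R = 324 N.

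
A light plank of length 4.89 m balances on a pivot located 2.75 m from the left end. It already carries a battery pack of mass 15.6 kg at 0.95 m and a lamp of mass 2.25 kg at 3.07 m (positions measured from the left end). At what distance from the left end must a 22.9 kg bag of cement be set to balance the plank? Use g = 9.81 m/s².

Choose the pivot (at 2.75 m from the left end) as the axis so the support reaction has zero arm there.
Battery pack: 15.6 × 9.81 = 153 N down at 0.95 m → arm 1.8 m, τ = 153 × 1.8 = 275.4 N·m counterclockwise.
Lamp: 2.25 × 9.81 = 22.07 N down at 3.07 m → arm 0.32 m, τ = 22.07 × 0.32 = 7.062 N·m clockwise.
Net moment of existing loads = 268.3 N·m counterclockwise.
The bag of cement weighs 22.9 × 9.81 = 224.6 N and must supply an equal clockwise moment, so its lever arm about the pivot is 268.3 / 224.6 = 1.19 m.
That puts it at 2.75 + 1.19 = 3.94 m from the left end.

x ≈ 3.94 m from the left end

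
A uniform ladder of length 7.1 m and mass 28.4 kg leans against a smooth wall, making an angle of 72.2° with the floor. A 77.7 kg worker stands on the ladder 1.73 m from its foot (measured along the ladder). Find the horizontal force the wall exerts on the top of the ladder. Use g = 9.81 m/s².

Choose the foot of the ladder as the axis so the floor normal and friction both act there and drop out.
Ladder weight 28.4×9.81 = 278.6 N acts at 3.55 m along the ladder; its horizontal arm is 3.55·cos72.2° = 1.085 m → τ = 302.3 N·m clockwise.
Worker: 77.7×9.81 = 762.2 N at 1.73 m → arm 0.5289 m → τ = 403.1 N·m clockwise.
Wall normal N acts horizontally at the top; its moment arm is the height L sinθ = 7.1·sin72.2° = 6.76 m, counterclockwise.
Setting net torque to zero: N × 6.76 = 705.4 → N = 104 N.

N_wall ≈ 104 N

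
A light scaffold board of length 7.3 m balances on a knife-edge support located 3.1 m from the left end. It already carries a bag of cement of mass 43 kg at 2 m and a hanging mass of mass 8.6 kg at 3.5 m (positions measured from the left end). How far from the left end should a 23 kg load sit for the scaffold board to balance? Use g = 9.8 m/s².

Choose the knife-edge support (at 3.1 m from the left end) as the axis so the support reaction has zero arm there.
Bag of cement: 43 × 9.8 = 421.4 N down at 2 m → arm 1.1 m, τ = 421.4 × 1.1 = 463.5 N·m counterclockwise.
Hanging mass: 8.6 × 9.8 = 84.28 N down at 3.5 m → arm 0.4 m, τ = 84.28 × 0.4 = 33.71 N·m clockwise.
Net moment of existing loads = 429.8 N·m counterclockwise.
The load weighs 23 × 9.8 = 225.4 N and must supply an equal clockwise moment, so its lever arm about the knife-edge support is 429.8 / 225.4 = 1.91 m.
That puts it at 3.1 + 1.91 = 5.01 m from the left end.

x ≈ 5.01 m from the left end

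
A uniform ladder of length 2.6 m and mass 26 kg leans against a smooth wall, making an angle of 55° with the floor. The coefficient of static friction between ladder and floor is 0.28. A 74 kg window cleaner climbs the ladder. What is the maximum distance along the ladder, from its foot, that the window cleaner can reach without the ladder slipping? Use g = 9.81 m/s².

Take moments about the foot of the ladder.
Ladder weight 26×9.81 = 255.1 N acts at 1.3 m along the ladder; its horizontal arm is 1.3·cos55° = 0.7456 m → τ = 190.2 N·m clockwise.
Window cleaner weight 74×9.81 = 725.9 N at distance d → arm d·cos55° → τ = 725.9·d·0.5736 clockwise.
Wall normal N at the top has arm L sinθ = 2.13 m counterclockwise, so Στ = 0 gives N·2.13 = 190.2 + 416.4·d.
ΣFy = 0 ⇒ N_floor = 981 N, so the maximum friction is μ_s·N_floor = 0.28×981 = 274.7 N. ΣFx = 0 ⇒ N_wall = f, so at the slipping point N = 274.7 N.
Substituting: 274.7×2.13 = 190.2 + 416.4·d ⇒ d = (585.1 − 190.2) / 416.4 = 0.948 m.

d ≈ 0.948 m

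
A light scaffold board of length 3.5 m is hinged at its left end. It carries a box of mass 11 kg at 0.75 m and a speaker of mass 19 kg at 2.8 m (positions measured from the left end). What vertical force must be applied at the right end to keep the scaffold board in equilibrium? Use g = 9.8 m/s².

F ≈ 172 N

About the left end:
Box: 11 × 9.8 = 107.8 N down at 0.75 m → arm 0.75 m, τ = 107.8 × 0.75 = 80.85 N·m clockwise.
Speaker: 19 × 9.8 = 186.2 N down at 2.8 m → arm 2.8 m, τ = 186.2 × 2.8 = 521.4 N·m clockwise.
Net moment of the loads = 602.2 N·m clockwise.
The upward force F acts at the right end, arm 3.5 m, giving F × 3.5 counterclockwise.
Balancing moments: F × 3.5 = 602.2, giving F = 602.2 / 3.5 = 172 N.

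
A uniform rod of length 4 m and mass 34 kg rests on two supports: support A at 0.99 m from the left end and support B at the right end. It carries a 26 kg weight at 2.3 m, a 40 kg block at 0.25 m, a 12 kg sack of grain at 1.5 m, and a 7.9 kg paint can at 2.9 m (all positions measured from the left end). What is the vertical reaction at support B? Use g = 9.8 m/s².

Choose support A as the axis so its reaction then has zero moment arm.
Beam weight: 34 × 9.8 = 333.2 N down at 2 m → arm 1.01 m, τ = 333.2 × 1.01 = 336.5 N·m clockwise.
Weight: 26 × 9.8 = 254.8 N down at 2.3 m → arm 1.31 m, τ = 254.8 × 1.31 = 333.8 N·m clockwise.
Block: 40 × 9.8 = 392 N down at 0.25 m → arm 0.74 m, τ = 392 × 0.74 = 290.1 N·m counterclockwise.
Sack of grain: 12 × 9.8 = 117.6 N down at 1.5 m → arm 0.51 m, τ = 117.6 × 0.51 = 59.98 N·m clockwise.
Paint can: 7.9 × 9.8 = 77.42 N down at 2.9 m → arm 1.91 m, τ = 77.42 × 1.91 = 147.9 N·m clockwise.
Net load moment about support A = 588.1 N·m clockwise.
Reaction R at support B is upward at 4 m, arm 3.01 m → moment R × 3.01 counterclockwise.
Balancing moments: R × 3.01 = 588.1, giving R = 195 N.

R_B ≈ 195 N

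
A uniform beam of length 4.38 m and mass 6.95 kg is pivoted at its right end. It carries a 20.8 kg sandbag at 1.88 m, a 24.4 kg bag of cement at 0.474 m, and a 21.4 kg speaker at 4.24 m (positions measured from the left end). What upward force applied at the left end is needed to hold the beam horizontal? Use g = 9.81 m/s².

F ≈ 371 N

Choose the right end as the axis so the unknown pivot reaction has zero arm there.
Beam weight: 6.95 × 9.81 = 68.18 N down at 2.19 m → arm 2.19 m, τ = 68.18 × 2.19 = 149.3 N·m counterclockwise.
Sandbag: 20.8 × 9.81 = 204 N down at 1.88 m → arm 2.5 m, τ = 204 × 2.5 = 510 N·m counterclockwise.
Bag of cement: 24.4 × 9.81 = 239.4 N down at 0.474 m → arm 3.906 m, τ = 239.4 × 3.906 = 935.1 N·m counterclockwise.
Speaker: 21.4 × 9.81 = 209.9 N down at 4.24 m → arm 0.14 m, τ = 209.9 × 0.14 = 29.39 N·m counterclockwise.
Net moment of the loads = 1624 N·m counterclockwise.
The upward force F acts at the left end, arm 4.38 m, giving F × 4.38 clockwise.
Στ = 0 ⇒ F × 4.38 = 1624 ⇒ F = 1624 / 4.38 = 371 N.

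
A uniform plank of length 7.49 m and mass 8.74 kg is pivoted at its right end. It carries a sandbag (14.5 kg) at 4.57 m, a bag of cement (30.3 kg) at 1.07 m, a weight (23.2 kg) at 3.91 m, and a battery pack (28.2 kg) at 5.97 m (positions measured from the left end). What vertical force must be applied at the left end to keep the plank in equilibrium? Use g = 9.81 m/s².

F ≈ 518 N

Taking torques about the right end:
Beam weight: 8.74 × 9.81 = 85.74 N down at 3.745 m → arm 3.745 m, τ = 85.74 × 3.745 = 321.1 N·m counterclockwise.
Sandbag: 14.5 × 9.81 = 142.2 N down at 4.57 m → arm 2.92 m, τ = 142.2 × 2.92 = 415.2 N·m counterclockwise.
Bag of cement: 30.3 × 9.81 = 297.2 N down at 1.07 m → arm 6.42 m, τ = 297.2 × 6.42 = 1908 N·m counterclockwise.
Weight: 23.2 × 9.81 = 227.6 N down at 3.91 m → arm 3.58 m, τ = 227.6 × 3.58 = 814.8 N·m counterclockwise.
Battery pack: 28.2 × 9.81 = 276.6 N down at 5.97 m → arm 1.52 m, τ = 276.6 × 1.52 = 420.4 N·m counterclockwise.
Net moment of the loads = 3880 N·m counterclockwise.
The upward force F acts at the left end, arm 7.49 m, giving F × 7.49 clockwise.
Στ = 0 ⇒ F × 7.49 = 3880 ⇒ F = 3880 / 7.49 = 518 N.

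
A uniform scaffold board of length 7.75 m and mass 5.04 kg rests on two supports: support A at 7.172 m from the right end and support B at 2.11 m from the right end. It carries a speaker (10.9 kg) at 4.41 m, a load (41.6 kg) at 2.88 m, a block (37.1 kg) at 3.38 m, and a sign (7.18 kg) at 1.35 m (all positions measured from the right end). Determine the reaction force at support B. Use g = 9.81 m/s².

Choose support A as the axis so its reaction then has zero moment arm.
Beam weight: 5.04 × 9.81 = 49.44 N down at 3.875 m → arm 3.297 m, τ = 49.44 × 3.297 = 163 N·m clockwise.
Speaker: 10.9 × 9.81 = 106.9 N down at 4.41 m → arm 2.762 m, τ = 106.9 × 2.762 = 295.3 N·m clockwise.
Load: 41.6 × 9.81 = 408.1 N down at 2.88 m → arm 4.292 m, τ = 408.1 × 4.292 = 1752 N·m clockwise.
Block: 37.1 × 9.81 = 364 N down at 3.38 m → arm 3.792 m, τ = 364 × 3.792 = 1380 N·m clockwise.
Sign: 7.18 × 9.81 = 70.44 N down at 1.35 m → arm 5.822 m, τ = 70.44 × 5.822 = 410.1 N·m clockwise.
Net load moment about support A = 4000 N·m clockwise.
Reaction R at support B is upward at 2.11 m, arm 5.062 m → moment R × 5.062 counterclockwise.
Balancing moments: R × 5.062 = 4000, giving R = 790 N.

R_B ≈ 790 N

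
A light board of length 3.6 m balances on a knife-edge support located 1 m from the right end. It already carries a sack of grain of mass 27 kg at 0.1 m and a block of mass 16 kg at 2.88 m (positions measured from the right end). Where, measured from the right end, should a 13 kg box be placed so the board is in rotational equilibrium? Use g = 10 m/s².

x ≈ 0.555 m from the right end

Take moments about the knife-edge support (at 1 m from the right end).
Sack of grain: 27 × 10 = 270 N down at 0.1 m → arm 0.9 m, τ = 270 × 0.9 = 243 N·m clockwise.
Block: 16 × 10 = 160 N down at 2.88 m → arm 1.88 m, τ = 160 × 1.88 = 300.8 N·m counterclockwise.
Net moment of existing loads = 57.8 N·m counterclockwise.
The box weighs 13 × 10 = 130 N and must supply an equal clockwise moment, so its lever arm about the knife-edge support is 57.8 / 130 = 0.445 m.
That puts it at 1 − 0.445 = 0.555 m from the right end.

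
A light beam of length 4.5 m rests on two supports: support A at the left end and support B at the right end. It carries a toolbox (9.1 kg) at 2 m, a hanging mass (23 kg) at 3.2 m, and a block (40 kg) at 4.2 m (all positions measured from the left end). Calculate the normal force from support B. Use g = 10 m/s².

Take moments about support A.
Toolbox: 9.1 × 10 = 91 N down at 2 m → arm 2 m, τ = 91 × 2 = 182 N·m clockwise.
Hanging mass: 23 × 10 = 230 N down at 3.2 m → arm 3.2 m, τ = 230 × 3.2 = 736 N·m clockwise.
Block: 40 × 10 = 400 N down at 4.2 m → arm 4.2 m, τ = 400 × 4.2 = 1680 N·m clockwise.
Net load moment about support A = 2598 N·m clockwise.
Reaction R at support B is upward at 4.5 m, arm 4.5 m → moment R × 4.5 counterclockwise.
Στ = 0 ⇒ R × 4.5 = 2598 ⇒ R = 577 N.

R_B ≈ 577 N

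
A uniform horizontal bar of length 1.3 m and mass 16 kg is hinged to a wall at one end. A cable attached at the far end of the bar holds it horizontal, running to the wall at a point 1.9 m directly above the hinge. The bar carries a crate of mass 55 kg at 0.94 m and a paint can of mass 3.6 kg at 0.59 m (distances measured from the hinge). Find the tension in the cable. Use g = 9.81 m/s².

T ≈ 587 N

Sum moments about the hinge (the unknown hinge reaction has zero arm there).
Beam weight: 16 × 9.81 = 157 N down at 0.65 m → arm 0.65 m, τ = 157 × 0.65 = 102 N·m clockwise.
Crate: 55 × 9.81 = 539.6 N down at 0.94 m → arm 0.94 m, τ = 539.6 × 0.94 = 507.2 N·m clockwise.
Paint can: 3.6 × 9.81 = 35.32 N down at 0.59 m → arm 0.59 m, τ = 35.32 × 0.59 = 20.84 N·m clockwise.
Total clockwise load moment = 630 N·m.
The cable tension T acts at 1.3 m; only its component perpendicular to the bar, T sinθ, produces torque. sinθ = h/√(h²+d²) = 1.9/√(1.9²+1.3²) = 0.8253.
Setting net torque to zero: T × 1.3 × 0.8253 = 630 → T = 630 / 1.073 = 587 N.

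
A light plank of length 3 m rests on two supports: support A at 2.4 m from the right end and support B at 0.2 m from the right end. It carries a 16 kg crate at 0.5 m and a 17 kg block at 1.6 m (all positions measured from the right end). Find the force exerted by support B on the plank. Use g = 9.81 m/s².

Take moments about support A.
Crate: 16 × 9.81 = 157 N down at 0.5 m → arm 1.9 m, τ = 157 × 1.9 = 298.3 N·m clockwise.
Block: 17 × 9.81 = 166.8 N down at 1.6 m → arm 0.8 m, τ = 166.8 × 0.8 = 133.4 N·m clockwise.
Net load moment about support A = 431.7 N·m clockwise.
Reaction R at support B is upward at 0.2 m, arm 2.2 m → moment R × 2.2 counterclockwise.
Setting net torque to zero: R × 2.2 = 431.7 → R = 196 N.

R_B ≈ 196 N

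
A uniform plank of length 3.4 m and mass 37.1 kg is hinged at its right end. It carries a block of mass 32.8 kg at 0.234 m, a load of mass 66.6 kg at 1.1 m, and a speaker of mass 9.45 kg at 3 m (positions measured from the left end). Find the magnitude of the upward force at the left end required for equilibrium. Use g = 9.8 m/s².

F ≈ 934 N

About the right end:
Beam weight: 37.1 × 9.8 = 363.6 N down at 1.7 m → arm 1.7 m, τ = 363.6 × 1.7 = 618.1 N·m counterclockwise.
Block: 32.8 × 9.8 = 321.4 N down at 0.234 m → arm 3.166 m, τ = 321.4 × 3.166 = 1018 N·m counterclockwise.
Load: 66.6 × 9.8 = 652.7 N down at 1.1 m → arm 2.3 m, τ = 652.7 × 2.3 = 1501 N·m counterclockwise.
Speaker: 9.45 × 9.8 = 92.61 N down at 3 m → arm 0.4 m, τ = 92.61 × 0.4 = 37.04 N·m counterclockwise.
Net moment of the loads = 3174 N·m counterclockwise.
The upward force F acts at the left end, arm 3.4 m, giving F × 3.4 clockwise.
Setting net torque to zero: F × 3.4 = 3174 → F = 3174 / 3.4 = 934 N.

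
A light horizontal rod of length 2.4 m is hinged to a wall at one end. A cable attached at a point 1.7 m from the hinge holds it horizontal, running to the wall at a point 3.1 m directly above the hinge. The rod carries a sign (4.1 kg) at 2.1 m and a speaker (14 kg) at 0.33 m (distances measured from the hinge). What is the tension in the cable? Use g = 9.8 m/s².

T ≈ 87 N

About the hinge:
Sign: 4.1 × 9.8 = 40.18 N down at 2.1 m → arm 2.1 m, τ = 40.18 × 2.1 = 84.38 N·m clockwise.
Speaker: 14 × 9.8 = 137.2 N down at 0.33 m → arm 0.33 m, τ = 137.2 × 0.33 = 45.28 N·m clockwise.
Total clockwise load moment = 129.7 N·m.
The cable tension T acts at 1.7 m; only its component perpendicular to the rod, T sinθ, produces torque. sinθ = h/√(h²+d²) = 3.1/√(3.1²+1.7²) = 0.8768.
Στ = 0 ⇒ T × 1.7 × 0.8768 = 129.7 ⇒ T = 129.7 / 1.491 = 87 N.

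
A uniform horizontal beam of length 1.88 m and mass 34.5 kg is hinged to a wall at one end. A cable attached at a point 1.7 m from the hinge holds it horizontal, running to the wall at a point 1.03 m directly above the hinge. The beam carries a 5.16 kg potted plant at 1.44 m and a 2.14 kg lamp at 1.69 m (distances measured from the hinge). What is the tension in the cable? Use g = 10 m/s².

T ≈ 494 N

Choose the hinge as the axis so the unknown hinge reaction has zero arm there.
Beam weight: 34.5 × 10 = 345 N down at 0.94 m → arm 0.94 m, τ = 345 × 0.94 = 324.3 N·m clockwise.
Potted plant: 5.16 × 10 = 51.6 N down at 1.44 m → arm 1.44 m, τ = 51.6 × 1.44 = 74.3 N·m clockwise.
Lamp: 2.14 × 10 = 21.4 N down at 1.69 m → arm 1.69 m, τ = 21.4 × 1.69 = 36.17 N·m clockwise.
Total clockwise load moment = 434.8 N·m.
The cable tension T acts at 1.7 m; only its component perpendicular to the beam, T sinθ, produces torque. sinθ = h/√(h²+d²) = 1.03/√(1.03²+1.7²) = 0.5182.
Balancing moments: T × 1.7 × 0.5182 = 434.8, giving T = 434.8 / 0.8809 = 494 N.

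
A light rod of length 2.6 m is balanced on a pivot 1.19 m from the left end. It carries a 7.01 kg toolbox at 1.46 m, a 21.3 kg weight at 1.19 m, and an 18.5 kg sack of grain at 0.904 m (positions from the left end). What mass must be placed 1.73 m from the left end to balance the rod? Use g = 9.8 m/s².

m ≈ 6.29 kg

Sum moments about the pivot (at 1.19 m from the left end) (the support reaction has zero arm there).
Toolbox: 7.01 × 9.8 = 68.7 N down at 1.46 m → arm 0.27 m, τ = 68.7 × 0.27 = 18.55 N·m clockwise.
Weight: acts at the pivot, moment arm 0 → no torque.
Sack of grain: 18.5 × 9.8 = 181.3 N down at 0.904 m → arm 0.286 m, τ = 181.3 × 0.286 = 51.85 N·m counterclockwise.
Net moment of known loads = 33.3 N·m counterclockwise.
An unknown mass m at 1.73 m has arm 0.54 m; its moment is m·g·0.54 clockwise.
For rotational equilibrium, m × 9.8 × 0.54 = 33.3, so m = 33.3 / (9.8 × 0.54) = 6.29 kg.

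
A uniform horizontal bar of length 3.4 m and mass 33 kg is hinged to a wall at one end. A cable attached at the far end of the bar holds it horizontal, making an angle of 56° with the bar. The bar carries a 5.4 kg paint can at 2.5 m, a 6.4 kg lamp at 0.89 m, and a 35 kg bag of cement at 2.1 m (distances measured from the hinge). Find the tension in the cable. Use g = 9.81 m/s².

T ≈ 518 N

Choose the hinge as the axis so the unknown hinge reaction has zero arm there.
Beam weight: 33 × 9.81 = 323.7 N down at 1.7 m → arm 1.7 m, τ = 323.7 × 1.7 = 550.3 N·m clockwise.
Paint can: 5.4 × 9.81 = 52.97 N down at 2.5 m → arm 2.5 m, τ = 52.97 × 2.5 = 132.4 N·m clockwise.
Lamp: 6.4 × 9.81 = 62.78 N down at 0.89 m → arm 0.89 m, τ = 62.78 × 0.89 = 55.87 N·m clockwise.
Bag of cement: 35 × 9.81 = 343.4 N down at 2.1 m → arm 2.1 m, τ = 343.4 × 2.1 = 721.1 N·m clockwise.
Total clockwise load moment = 1460 N·m.
The cable tension T acts at 3.4 m; only its component perpendicular to the bar, T sinθ, produces torque. sin 56° = 0.829.
For rotational equilibrium, T × 3.4 × 0.829 = 1460, so T = 1460 / 2.819 = 518 N.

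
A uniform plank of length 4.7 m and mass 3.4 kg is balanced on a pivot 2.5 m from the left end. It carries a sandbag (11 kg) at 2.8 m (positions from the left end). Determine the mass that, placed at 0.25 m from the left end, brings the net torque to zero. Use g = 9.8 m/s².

About the pivot (at 2.5 m from the left end):
Beam weight: 3.4 × 9.8 = 33.32 N down at 2.35 m → arm 0.15 m, τ = 33.32 × 0.15 = 4.998 N·m counterclockwise.
Sandbag: 11 × 9.8 = 107.8 N down at 2.8 m → arm 0.3 m, τ = 107.8 × 0.3 = 32.34 N·m clockwise.
Net moment of known loads = 27.34 N·m clockwise.
An unknown mass m at 0.25 m has arm 2.25 m; its moment is m·g·2.25 counterclockwise.
For rotational equilibrium, m × 9.8 × 2.25 = 27.34, so m = 27.34 / (9.8 × 2.25) = 1.24 kg.

m ≈ 1.24 kg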